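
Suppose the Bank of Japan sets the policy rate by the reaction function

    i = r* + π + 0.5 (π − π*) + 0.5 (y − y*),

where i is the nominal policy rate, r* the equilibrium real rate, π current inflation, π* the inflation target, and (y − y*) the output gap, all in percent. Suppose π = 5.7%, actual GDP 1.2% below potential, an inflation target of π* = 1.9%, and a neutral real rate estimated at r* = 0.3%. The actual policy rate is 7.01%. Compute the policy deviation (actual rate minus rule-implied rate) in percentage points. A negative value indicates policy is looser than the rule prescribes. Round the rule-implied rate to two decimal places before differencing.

Output 1.2% below potential → (y − y*) = -1.2.
i = 0.3 + 5.7 + 0.5 × (5.7 − 1.9) + 0.5 × (-1.2)
   = 0.3 + 5.7 + 1.9 − 0.6 = 7.30
Deviation = 7.01 − 7.30 = -0.29 pp.

-0.29 pp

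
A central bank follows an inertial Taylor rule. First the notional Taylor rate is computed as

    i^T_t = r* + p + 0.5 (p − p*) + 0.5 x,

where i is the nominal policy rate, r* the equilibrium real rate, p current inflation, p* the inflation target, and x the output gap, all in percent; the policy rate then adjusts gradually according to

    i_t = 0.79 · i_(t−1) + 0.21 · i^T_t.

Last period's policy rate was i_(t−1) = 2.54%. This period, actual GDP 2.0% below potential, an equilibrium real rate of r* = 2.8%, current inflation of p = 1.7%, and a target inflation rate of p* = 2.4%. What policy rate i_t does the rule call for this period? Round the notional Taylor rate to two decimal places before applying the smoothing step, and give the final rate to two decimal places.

2.67%

Output 2.0% below potential → x = -2.0.
i^T_t = 2.8 + 1.7 + 0.5 × (1.7 − 2.4) + 0.5 × (-2.0)
   = 2.8 + 1.7 − 0.35 − 1 = 3.15
i_t = 0.79 × 2.54 + 0.21 × 3.15 = 2.0066 + 0.6615 = 2.67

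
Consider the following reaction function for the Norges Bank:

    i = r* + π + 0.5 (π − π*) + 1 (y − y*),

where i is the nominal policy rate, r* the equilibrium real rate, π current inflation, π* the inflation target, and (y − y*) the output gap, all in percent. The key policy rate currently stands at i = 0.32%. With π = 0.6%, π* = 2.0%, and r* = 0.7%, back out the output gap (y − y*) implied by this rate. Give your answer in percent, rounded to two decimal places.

1 (y − y*) = 0.32 − 0.7 − 0.6 − 0.5 × (0.6 − 2.0) = -0.28
(y − y*) = -0.28 / 1 = -0.28

-0.28%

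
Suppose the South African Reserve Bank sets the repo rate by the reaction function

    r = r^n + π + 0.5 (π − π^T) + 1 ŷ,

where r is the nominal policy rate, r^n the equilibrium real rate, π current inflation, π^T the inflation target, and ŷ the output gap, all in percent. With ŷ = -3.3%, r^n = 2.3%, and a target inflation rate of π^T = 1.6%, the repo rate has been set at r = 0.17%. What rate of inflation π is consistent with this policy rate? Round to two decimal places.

1.31%

Collecting π: r = r^n + (1 + 0.5) π − 0.5 π^T + 1 ŷ
1.5 π = 0.17 − 2.3 + 0.5 × 1.6 − 1 × (-3.3) = 1.97
π = 1.97 / 1.5 = 1.31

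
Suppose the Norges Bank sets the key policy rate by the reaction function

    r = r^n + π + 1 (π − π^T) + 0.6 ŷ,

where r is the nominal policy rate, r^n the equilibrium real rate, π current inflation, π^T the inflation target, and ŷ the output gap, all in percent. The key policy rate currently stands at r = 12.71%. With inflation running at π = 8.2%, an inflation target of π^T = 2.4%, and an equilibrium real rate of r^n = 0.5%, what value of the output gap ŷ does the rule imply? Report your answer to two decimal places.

0.6 ŷ = 12.71 − 0.5 − 8.2 − 1 × (8.2 − 2.4) = -1.79
ŷ = -1.79 / 0.6 = -2.98

-2.98%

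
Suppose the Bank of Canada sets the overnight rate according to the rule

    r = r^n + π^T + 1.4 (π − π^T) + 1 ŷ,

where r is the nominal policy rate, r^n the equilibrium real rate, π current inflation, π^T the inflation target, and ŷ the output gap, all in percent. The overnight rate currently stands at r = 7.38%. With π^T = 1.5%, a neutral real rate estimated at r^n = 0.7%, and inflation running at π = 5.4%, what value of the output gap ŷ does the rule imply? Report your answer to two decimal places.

1 ŷ = 7.38 − 0.7 − 1.5 − 1.4 × (5.4 − 1.5) = -0.28
ŷ = -0.28 / 1 = -0.28

-0.28%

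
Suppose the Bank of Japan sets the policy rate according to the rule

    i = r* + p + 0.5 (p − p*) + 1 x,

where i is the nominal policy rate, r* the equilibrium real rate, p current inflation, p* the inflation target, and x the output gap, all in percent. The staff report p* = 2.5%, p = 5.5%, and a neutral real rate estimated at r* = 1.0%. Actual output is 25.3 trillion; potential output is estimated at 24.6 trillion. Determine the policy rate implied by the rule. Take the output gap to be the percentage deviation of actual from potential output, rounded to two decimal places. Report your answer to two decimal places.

Output gap = 100 × (25.3 − 24.6) / 24.6 = 2.85%.
i = 1.00 + 5.50 + 0.5 × (5.50 − 2.50) + 1 × 2.85
   = 1.00 + 5.5 + 1.5 + 2.85 = 10.85

10.85%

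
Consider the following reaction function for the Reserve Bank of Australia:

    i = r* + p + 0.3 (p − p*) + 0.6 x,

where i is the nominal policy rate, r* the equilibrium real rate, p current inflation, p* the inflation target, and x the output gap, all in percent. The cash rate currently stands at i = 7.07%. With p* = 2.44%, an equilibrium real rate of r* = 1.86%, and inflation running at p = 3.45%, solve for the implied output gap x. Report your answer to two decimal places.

0.6 x = 7.07 − 1.86 − 3.45 − 0.3 × (3.45 − 2.44) = 1.457
x = 1.457 / 0.6 = 2.43

2.43%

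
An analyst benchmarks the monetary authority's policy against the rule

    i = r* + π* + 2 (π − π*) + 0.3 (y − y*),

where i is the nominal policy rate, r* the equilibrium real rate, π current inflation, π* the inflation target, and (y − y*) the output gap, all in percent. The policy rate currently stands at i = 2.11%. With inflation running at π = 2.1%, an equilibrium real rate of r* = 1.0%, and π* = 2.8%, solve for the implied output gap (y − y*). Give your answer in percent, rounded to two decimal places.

-0.97%

0.3 (y − y*) = 2.11 − 1.0 − 2.8 − 2 × (2.1 − 2.8) = -0.29
(y − y*) = -0.29 / 0.3 = -0.97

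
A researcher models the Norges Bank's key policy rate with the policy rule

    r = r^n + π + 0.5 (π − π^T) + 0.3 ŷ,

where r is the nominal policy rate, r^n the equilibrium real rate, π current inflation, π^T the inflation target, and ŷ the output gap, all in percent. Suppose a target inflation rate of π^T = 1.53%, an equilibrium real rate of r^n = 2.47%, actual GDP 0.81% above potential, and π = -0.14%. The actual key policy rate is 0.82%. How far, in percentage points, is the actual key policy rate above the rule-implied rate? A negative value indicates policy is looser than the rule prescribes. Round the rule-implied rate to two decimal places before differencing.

Output 0.81% above potential → ŷ = 0.81.
r = 2.47 + (-0.14) + 0.5 × (-0.14 − 1.53) + 0.3 × 0.81
   = 2.47 − 0.14 − 0.835 + 0.243 = 1.74
Deviation = 0.82 − 1.74 = -0.92 pp.

-0.92 pp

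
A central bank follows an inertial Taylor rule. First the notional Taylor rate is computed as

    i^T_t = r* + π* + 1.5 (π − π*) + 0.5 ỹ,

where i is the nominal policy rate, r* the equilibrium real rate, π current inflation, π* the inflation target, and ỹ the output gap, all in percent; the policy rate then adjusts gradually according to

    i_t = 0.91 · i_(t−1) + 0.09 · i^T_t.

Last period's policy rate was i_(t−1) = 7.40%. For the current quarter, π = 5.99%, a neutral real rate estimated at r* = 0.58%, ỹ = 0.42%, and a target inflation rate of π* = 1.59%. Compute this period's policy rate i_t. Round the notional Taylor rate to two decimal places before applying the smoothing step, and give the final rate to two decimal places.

7.54%

i^T_t = 0.58 + 1.59 + 1.5 × (5.99 − 1.59) + 0.5 × 0.42
   = 0.58 + 1.59 + 6.6 + 0.21 = 8.98
i_t = 0.91 × 7.40 + 0.09 × 8.98 = 6.734 + 0.8082 = 7.54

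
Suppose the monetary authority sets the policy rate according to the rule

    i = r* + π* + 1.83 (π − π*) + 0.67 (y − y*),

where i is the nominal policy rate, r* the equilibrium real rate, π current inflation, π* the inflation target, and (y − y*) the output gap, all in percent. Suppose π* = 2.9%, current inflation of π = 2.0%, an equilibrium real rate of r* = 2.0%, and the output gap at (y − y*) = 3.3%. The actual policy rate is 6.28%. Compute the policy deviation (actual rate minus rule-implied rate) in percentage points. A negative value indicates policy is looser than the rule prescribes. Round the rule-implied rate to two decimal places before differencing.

i = 2.0 + 2.9 + 1.83 × (2.0 − 2.9) + 0.67 × 3.3
   = 2.0 + 2.9 − 1.647 + 2.211 = 5.46
Deviation = 6.28 − 5.46 = 0.82 pp.

0.82 pp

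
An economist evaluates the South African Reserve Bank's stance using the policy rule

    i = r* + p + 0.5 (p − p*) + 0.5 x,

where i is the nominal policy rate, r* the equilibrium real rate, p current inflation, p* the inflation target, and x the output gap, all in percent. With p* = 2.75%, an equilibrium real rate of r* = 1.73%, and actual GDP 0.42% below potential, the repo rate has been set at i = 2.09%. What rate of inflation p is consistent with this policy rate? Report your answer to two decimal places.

Output 0.42% below potential → x = -0.42.
Collecting p: i = r* + (1 + 0.5) p − 0.5 p* + 0.5 x
1.5 p = 2.09 − 1.73 + 0.5 × 2.75 − 0.5 × (-0.42) = 1.945
p = 1.945 / 1.5 = 1.30

1.30%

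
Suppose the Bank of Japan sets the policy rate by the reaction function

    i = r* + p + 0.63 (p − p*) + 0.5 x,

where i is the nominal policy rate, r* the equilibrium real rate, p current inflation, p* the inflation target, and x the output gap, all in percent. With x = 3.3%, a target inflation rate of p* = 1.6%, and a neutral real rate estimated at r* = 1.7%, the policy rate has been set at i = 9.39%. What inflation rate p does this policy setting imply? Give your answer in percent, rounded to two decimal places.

4.32%

Collecting p: i = r* + (1 + 0.63) p − 0.63 p* + 0.5 x
1.63 p = 9.39 − 1.7 + 0.63 × 1.6 − 0.5 × 3.3 = 7.048
p = 7.048 / 1.63 = 4.32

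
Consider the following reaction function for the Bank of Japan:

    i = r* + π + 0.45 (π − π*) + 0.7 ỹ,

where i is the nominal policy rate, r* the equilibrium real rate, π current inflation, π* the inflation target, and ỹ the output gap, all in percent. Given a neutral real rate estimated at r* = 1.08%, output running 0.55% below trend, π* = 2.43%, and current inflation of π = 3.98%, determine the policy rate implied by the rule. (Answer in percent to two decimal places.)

5.37%

Output 0.55% below potential → ỹ = -0.55.
i = 1.08 + 3.98 + 0.45 × (3.98 − 2.43) + 0.7 × (-0.55)
   = 1.08 + 3.98 + 0.6975 − 0.385 = 5.37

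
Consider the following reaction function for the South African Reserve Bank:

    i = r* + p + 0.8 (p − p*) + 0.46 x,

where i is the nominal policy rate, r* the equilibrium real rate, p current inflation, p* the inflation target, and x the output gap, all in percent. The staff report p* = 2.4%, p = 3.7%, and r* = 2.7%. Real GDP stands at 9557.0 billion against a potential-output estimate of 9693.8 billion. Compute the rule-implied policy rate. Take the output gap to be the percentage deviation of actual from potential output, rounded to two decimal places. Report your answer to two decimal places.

Output gap = 100 × (9557.0 − 9693.8) / 9693.8 = -1.41%.
i = 2.70 + 3.70 + 0.8 × (3.70 − 2.40) + 0.46 × (-1.41)
   = 2.70 + 3.7 + 1.04 − 0.6486 = 6.79

6.79%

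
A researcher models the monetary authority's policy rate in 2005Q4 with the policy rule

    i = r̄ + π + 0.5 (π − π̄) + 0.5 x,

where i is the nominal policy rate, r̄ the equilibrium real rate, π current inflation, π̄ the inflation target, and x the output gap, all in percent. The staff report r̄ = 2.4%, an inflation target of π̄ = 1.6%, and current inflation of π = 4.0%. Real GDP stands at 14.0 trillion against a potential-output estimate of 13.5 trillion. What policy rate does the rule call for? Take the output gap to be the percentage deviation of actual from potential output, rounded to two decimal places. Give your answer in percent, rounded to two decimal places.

9.45%

Output gap = 100 × (14.0 − 13.5) / 13.5 = 3.70%.
i = 2.40 + 4.00 + 0.5 × (4.00 − 1.60) + 0.5 × 3.70
   = 2.40 + 4 + 1.2 + 1.85 = 9.45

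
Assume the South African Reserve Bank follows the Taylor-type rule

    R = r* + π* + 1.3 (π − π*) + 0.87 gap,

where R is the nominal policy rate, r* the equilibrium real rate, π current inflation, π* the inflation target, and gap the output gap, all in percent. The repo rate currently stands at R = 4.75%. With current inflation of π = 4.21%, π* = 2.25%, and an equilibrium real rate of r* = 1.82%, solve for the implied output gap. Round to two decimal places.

0.87 gap = 4.75 − 1.82 − 2.25 − 1.3 × (4.21 − 2.25) = -1.868
gap = -1.868 / 0.87 = -2.15

-2.15%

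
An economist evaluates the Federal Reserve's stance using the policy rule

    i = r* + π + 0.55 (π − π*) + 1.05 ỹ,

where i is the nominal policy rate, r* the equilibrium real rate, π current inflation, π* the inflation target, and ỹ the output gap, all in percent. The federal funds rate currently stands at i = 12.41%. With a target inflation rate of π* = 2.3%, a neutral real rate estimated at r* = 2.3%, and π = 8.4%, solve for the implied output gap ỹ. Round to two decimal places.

1.05 ỹ = 12.41 − 2.3 − 8.4 − 0.55 × (8.4 − 2.3) = -1.645
ỹ = -1.645 / 1.05 = -1.57

-1.57%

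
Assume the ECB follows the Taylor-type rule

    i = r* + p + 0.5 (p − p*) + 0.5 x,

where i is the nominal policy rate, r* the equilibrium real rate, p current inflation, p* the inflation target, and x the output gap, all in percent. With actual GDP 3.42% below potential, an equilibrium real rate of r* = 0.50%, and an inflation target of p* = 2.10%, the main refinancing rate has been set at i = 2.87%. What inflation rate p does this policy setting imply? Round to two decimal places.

3.42%

Output 3.42% below potential → x = -3.42.
Collecting p: i = r* + (1 + 0.5) p − 0.5 p* + 0.5 x
1.5 p = 2.87 − 0.50 + 0.5 × 2.10 − 0.5 × (-3.42) = 5.13
p = 5.13 / 1.5 = 3.42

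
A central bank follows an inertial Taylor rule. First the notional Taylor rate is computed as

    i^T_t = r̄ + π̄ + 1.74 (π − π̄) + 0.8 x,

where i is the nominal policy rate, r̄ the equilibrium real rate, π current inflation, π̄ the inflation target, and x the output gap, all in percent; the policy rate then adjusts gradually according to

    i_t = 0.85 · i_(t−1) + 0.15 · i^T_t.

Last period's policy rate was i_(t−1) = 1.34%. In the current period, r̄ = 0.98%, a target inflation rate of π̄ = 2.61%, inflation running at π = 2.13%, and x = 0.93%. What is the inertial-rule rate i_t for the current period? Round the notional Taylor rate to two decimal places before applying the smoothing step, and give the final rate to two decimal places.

1.66%

i^T_t = 0.98 + 2.61 + 1.74 × (2.13 − 2.61) + 0.8 × 0.93
   = 0.98 + 2.61 − 0.8352 + 0.744 = 3.50
i_t = 0.85 × 1.34 + 0.15 × 3.50 = 1.139 + 0.525 = 1.66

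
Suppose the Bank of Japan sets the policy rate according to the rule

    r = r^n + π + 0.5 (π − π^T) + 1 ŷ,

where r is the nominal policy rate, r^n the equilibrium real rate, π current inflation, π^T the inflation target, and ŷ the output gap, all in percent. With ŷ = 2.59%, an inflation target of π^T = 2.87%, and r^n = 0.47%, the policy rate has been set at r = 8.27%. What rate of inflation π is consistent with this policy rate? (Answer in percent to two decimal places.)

4.43%

Collecting π: r = r^n + (1 + 0.5) π − 0.5 π^T + 1 ŷ
1.5 π = 8.27 − 0.47 + 0.5 × 2.87 − 1 × 2.59 = 6.645
π = 6.645 / 1.5 = 4.43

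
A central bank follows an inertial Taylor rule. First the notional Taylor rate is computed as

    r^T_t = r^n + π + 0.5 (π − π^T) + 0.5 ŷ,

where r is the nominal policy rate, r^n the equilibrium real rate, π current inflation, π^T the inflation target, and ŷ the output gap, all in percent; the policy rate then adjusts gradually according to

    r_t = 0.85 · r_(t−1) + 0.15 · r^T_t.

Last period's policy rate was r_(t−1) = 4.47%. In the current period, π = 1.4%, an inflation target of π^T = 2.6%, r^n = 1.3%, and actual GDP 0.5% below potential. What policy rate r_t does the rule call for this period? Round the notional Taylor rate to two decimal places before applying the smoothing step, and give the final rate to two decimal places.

4.08%

Output 0.5% below potential → ŷ = -0.5.
r^T_t = 1.3 + 1.4 + 0.5 × (1.4 − 2.6) + 0.5 × (-0.5)
   = 1.3 + 1.4 − 0.6 − 0.25 = 1.85
r_t = 0.85 × 4.47 + 0.15 × 1.85 = 3.7995 + 0.2775 = 4.08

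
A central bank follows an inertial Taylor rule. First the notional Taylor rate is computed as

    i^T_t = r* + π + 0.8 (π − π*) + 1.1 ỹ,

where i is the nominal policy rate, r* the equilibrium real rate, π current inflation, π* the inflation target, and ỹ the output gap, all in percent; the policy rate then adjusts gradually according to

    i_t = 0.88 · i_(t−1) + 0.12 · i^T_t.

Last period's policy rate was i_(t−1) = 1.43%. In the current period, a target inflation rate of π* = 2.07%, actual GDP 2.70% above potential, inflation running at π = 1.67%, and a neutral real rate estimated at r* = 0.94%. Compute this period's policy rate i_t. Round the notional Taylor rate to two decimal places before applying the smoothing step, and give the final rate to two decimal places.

Output 2.70% above potential → ỹ = 2.70.
i^T_t = 0.94 + 1.67 + 0.8 × (1.67 − 2.07) + 1.1 × 2.70
   = 0.94 + 1.67 − 0.32 + 2.97 = 5.26
i_t = 0.88 × 1.43 + 0.12 × 5.26 = 1.2584 + 0.6312 = 1.89

1.89%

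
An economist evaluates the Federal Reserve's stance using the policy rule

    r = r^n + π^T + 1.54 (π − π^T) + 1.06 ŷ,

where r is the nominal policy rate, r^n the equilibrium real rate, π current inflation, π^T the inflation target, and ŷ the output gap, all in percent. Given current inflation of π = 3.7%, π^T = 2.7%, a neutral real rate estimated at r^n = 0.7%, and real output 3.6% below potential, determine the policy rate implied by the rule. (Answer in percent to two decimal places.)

1.12%

Output 3.6% below potential → ŷ = -3.6.
r = 0.7 + 2.7 + 1.54 × (3.7 − 2.7) + 1.06 × (-3.6)
   = 0.7 + 2.7 + 1.54 − 3.816 = 1.12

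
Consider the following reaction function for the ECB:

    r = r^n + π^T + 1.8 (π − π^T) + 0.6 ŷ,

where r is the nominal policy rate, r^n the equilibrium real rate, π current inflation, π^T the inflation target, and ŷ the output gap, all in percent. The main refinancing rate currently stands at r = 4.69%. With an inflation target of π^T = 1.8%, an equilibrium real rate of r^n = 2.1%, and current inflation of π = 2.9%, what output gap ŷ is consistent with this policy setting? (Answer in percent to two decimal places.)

-1.98%

0.6 ŷ = 4.69 − 2.1 − 1.8 − 1.8 × (2.9 − 1.8) = -1.19
ŷ = -1.19 / 0.6 = -1.98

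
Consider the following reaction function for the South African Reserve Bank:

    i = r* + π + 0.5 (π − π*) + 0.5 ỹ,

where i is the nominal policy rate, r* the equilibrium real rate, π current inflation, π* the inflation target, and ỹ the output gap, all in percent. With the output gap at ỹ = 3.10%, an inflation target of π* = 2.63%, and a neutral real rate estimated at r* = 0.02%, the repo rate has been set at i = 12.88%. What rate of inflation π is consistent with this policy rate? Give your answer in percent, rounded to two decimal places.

8.42%

Collecting π: i = r* + (1 + 0.5) π − 0.5 π* + 0.5 ỹ
1.5 π = 12.88 − 0.02 + 0.5 × 2.63 − 0.5 × 3.10 = 12.625
π = 12.625 / 1.5 = 8.42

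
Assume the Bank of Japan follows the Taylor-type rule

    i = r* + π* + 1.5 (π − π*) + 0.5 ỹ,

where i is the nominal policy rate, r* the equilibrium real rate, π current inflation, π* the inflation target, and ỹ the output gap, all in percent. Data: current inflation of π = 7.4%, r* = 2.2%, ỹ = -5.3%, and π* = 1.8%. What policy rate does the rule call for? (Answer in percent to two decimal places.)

9.75%

i = 2.2 + 1.8 + 1.5 × (7.4 − 1.8) + 0.5 × (-5.3)
   = 2.2 + 1.8 + 8.4 − 2.65 = 9.75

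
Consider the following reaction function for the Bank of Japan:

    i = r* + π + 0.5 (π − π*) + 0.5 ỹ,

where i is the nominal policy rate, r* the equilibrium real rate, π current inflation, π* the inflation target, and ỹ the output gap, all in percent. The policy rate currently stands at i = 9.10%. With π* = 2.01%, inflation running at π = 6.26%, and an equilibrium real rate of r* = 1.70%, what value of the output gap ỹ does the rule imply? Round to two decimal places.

-1.97%

0.5 ỹ = 9.10 − 1.70 − 6.26 − 0.5 × (6.26 − 2.01) = -0.985
ỹ = -0.985 / 0.5 = -1.97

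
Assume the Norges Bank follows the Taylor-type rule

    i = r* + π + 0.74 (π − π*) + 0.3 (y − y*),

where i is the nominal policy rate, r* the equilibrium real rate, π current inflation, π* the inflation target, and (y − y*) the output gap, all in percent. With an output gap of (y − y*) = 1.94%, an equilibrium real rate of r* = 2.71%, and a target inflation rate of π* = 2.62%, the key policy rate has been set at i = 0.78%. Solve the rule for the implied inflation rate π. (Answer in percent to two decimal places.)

Collecting π: i = r* + (1 + 0.74) π − 0.74 π* + 0.3 (y − y*)
1.74 π = 0.78 − 2.71 + 0.74 × 2.62 − 0.3 × 1.94 = -0.5732
π = -0.5732 / 1.74 = -0.33

-0.33%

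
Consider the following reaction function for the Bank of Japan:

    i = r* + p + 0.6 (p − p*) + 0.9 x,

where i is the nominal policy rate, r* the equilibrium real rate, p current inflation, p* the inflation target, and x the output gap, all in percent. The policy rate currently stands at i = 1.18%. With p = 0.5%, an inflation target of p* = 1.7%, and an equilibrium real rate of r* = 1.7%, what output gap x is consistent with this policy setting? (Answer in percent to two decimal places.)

-0.33%

0.9 x = 1.18 − 1.7 − 0.5 − 0.6 × (0.5 − 1.7) = -0.3
x = -0.3 / 0.9 = -0.33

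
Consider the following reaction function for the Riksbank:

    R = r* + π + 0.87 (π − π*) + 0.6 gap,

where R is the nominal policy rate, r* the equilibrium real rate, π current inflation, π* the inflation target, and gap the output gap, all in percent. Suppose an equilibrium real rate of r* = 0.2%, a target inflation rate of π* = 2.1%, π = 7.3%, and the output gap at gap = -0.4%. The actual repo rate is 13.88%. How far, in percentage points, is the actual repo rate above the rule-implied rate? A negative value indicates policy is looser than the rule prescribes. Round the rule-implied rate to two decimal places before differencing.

R = 0.2 + 7.3 + 0.87 × (7.3 − 2.1) + 0.6 × (-0.4)
   = 0.2 + 7.3 + 4.524 − 0.24 = 11.78
Deviation = 13.88 − 11.78 = 2.10 pp.

2.10 pp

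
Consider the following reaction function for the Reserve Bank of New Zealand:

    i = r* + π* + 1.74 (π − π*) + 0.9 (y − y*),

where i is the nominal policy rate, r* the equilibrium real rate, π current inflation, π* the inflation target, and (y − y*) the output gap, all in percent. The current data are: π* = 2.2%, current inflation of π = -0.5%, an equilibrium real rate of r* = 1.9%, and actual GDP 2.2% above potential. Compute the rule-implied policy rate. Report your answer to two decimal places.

1.38%

Output 2.2% above potential → (y − y*) = 2.2.
i = 1.9 + 2.2 + 1.74 × (-0.5 − 2.2) + 0.9 × 2.2
   = 1.9 + 2.2 − 4.698 + 1.98 = 1.38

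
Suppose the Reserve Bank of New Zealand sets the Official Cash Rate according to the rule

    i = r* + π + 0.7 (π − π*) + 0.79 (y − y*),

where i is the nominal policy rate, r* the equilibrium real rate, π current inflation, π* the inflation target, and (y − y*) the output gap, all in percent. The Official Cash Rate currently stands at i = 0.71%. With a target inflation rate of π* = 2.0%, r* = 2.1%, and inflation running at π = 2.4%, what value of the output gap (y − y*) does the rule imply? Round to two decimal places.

-5.15%

0.79 (y − y*) = 0.71 − 2.1 − 2.4 − 0.7 × (2.4 − 2.0) = -4.07
(y − y*) = -4.07 / 0.79 = -5.15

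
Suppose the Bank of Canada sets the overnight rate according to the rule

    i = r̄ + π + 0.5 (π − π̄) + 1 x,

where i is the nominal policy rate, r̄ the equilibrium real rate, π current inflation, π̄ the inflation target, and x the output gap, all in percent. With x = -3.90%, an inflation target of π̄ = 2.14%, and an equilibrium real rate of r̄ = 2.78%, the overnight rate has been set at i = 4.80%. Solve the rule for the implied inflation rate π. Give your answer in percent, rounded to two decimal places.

4.66%

Collecting π: i = r̄ + (1 + 0.5) π − 0.5 π̄ + 1 x
1.5 π = 4.80 − 2.78 + 0.5 × 2.14 − 1 × (-3.90) = 6.99
π = 6.99 / 1.5 = 4.66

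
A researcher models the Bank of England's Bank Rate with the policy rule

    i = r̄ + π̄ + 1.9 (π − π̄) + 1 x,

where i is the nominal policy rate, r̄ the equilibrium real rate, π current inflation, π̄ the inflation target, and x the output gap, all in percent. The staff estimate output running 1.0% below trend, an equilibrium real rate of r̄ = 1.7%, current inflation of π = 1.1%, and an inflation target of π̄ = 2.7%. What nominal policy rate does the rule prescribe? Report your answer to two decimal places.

Output 1.0% below potential → x = -1.0.
i = 1.7 + 2.7 + 1.9 × (1.1 − 2.7) + 1 × (-1.0)
   = 1.7 + 2.7 − 3.04 − 1 = 0.36

0.36%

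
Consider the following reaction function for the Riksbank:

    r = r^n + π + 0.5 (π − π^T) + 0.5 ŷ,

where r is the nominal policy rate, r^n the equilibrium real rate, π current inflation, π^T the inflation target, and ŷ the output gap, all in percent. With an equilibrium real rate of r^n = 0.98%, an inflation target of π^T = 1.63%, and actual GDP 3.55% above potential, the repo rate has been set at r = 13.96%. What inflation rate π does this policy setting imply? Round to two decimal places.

Output 3.55% above potential → ŷ = 3.55.
Collecting π: r = r^n + (1 + 0.5) π − 0.5 π^T + 0.5 ŷ
1.5 π = 13.96 − 0.98 + 0.5 × 1.63 − 0.5 × 3.55 = 12.02
π = 12.02 / 1.5 = 8.01

8.01%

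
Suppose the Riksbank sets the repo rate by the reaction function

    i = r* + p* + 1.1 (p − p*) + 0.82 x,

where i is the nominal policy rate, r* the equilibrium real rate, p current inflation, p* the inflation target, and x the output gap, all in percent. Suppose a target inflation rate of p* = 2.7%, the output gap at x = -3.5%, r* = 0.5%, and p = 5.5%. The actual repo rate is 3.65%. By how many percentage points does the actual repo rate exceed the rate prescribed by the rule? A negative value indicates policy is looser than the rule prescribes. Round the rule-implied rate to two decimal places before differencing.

i = 0.5 + 2.7 + 1.1 × (5.5 − 2.7) + 0.82 × (-3.5)
   = 0.5 + 2.7 + 3.08 − 2.87 = 3.41
Deviation = 3.65 − 3.41 = 0.24 pp.

0.24 pp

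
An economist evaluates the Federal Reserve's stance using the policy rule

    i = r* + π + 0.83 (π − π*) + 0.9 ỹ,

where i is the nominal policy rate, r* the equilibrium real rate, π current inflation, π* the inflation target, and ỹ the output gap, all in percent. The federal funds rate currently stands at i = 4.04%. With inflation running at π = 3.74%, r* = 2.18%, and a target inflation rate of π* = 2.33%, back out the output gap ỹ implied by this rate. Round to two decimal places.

-3.39%

0.9 ỹ = 4.04 − 2.18 − 3.74 − 0.83 × (3.74 − 2.33) = -3.0503
ỹ = -3.0503 / 0.9 = -3.39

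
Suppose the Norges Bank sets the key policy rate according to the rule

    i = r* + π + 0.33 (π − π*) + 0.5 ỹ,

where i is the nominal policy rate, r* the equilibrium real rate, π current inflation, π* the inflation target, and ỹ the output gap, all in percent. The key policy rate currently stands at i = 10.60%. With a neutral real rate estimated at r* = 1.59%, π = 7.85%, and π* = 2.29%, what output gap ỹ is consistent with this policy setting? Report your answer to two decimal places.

-1.35%

0.5 ỹ = 10.60 − 1.59 − 7.85 − 0.33 × (7.85 − 2.29) = -0.6748
ỹ = -0.6748 / 0.5 = -1.35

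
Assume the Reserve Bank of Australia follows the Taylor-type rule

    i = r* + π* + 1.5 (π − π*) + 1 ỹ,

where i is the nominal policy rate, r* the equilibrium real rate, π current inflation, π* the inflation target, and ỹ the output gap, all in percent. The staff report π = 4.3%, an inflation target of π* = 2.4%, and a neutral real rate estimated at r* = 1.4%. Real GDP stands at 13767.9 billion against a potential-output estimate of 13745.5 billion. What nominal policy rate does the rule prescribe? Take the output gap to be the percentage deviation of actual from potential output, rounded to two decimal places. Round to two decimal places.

Output gap = 100 × (13767.9 − 13745.5) / 13745.5 = 0.16%.
i = 1.40 + 2.40 + 1.5 × (4.30 − 2.40) + 1 × 0.16
   = 1.40 + 2.4 + 2.85 + 0.16 = 6.81

6.81%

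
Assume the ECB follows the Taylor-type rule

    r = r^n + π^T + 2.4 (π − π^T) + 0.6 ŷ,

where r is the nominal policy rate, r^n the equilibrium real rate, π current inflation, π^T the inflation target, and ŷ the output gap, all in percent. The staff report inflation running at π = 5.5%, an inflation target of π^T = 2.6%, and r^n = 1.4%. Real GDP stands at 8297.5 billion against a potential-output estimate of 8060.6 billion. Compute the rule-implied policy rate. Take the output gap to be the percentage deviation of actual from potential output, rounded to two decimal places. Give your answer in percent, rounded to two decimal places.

12.72%

Output gap = 100 × (8297.5 − 8060.6) / 8060.6 = 2.94%.
r = 1.40 + 2.60 + 2.4 × (5.50 − 2.60) + 0.6 × 2.94
   = 1.40 + 2.6 + 6.96 + 1.764 = 12.72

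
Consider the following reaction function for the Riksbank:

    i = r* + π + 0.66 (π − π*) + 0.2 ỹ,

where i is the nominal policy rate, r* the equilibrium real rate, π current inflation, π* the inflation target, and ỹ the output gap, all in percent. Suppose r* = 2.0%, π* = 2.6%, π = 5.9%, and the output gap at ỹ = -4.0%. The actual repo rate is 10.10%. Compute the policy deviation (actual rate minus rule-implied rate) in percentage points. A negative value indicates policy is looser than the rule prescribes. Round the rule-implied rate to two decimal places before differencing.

i = 2.0 + 5.9 + 0.66 × (5.9 − 2.6) + 0.2 × (-4.0)
   = 2.0 + 5.9 + 2.178 − 0.8 = 9.28
Deviation = 10.10 − 9.28 = 0.82 pp.

0.82 pp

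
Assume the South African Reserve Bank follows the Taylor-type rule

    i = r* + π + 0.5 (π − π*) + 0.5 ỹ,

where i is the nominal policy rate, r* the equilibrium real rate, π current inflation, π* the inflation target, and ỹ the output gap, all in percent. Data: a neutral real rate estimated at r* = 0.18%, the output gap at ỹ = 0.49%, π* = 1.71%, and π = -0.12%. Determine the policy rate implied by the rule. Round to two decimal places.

-0.61%

i = 0.18 + (-0.12) + 0.5 × (-0.12 − 1.71) + 0.5 × 0.49
   = 0.18 − 0.12 − 0.915 + 0.245 = -0.61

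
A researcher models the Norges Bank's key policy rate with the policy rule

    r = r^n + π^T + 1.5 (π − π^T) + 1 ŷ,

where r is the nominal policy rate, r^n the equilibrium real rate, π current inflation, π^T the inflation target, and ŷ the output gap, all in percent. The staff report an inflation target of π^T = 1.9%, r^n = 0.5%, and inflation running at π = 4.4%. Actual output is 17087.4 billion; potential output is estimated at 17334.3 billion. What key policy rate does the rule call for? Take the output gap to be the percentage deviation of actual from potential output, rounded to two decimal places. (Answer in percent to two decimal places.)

4.73%

Output gap = 100 × (17087.4 − 17334.3) / 17334.3 = -1.42%.
r = 0.50 + 1.90 + 1.5 × (4.40 − 1.90) + 1 × (-1.42)
   = 0.50 + 1.9 + 3.75 − 1.42 = 4.73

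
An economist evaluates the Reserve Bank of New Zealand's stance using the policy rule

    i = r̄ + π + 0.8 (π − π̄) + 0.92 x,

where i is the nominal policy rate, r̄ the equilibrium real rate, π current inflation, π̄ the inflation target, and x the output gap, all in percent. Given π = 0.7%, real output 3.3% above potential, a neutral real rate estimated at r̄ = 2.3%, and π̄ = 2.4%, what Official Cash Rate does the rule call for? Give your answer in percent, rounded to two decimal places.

Output 3.3% above potential → x = 3.3.
i = 2.3 + 0.7 + 0.8 × (0.7 − 2.4) + 0.92 × 3.3
   = 2.3 + 0.7 − 1.36 + 3.036 = 4.68

4.68%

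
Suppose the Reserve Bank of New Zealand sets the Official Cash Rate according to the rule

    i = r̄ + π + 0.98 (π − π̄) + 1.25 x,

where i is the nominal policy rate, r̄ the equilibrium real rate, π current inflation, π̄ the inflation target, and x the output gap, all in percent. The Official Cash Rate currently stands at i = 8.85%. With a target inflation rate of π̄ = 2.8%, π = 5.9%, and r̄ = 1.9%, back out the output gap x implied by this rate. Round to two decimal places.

1.25 x = 8.85 − 1.9 − 5.9 − 0.98 × (5.9 − 2.8) = -1.988
x = -1.988 / 1.25 = -1.59

-1.59%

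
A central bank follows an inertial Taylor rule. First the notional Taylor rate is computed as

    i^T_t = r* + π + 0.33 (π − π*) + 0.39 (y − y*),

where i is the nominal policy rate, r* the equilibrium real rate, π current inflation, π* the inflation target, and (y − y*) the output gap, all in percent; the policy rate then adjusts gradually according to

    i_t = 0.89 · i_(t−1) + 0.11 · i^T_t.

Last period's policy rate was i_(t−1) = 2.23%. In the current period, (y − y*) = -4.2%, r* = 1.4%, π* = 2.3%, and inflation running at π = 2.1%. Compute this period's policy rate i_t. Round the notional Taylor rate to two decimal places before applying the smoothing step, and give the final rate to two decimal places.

2.18%

i^T_t = 1.4 + 2.1 + 0.33 × (2.1 − 2.3) + 0.39 × (-4.2)
   = 1.4 + 2.1 − 0.066 − 1.638 = 1.80
i_t = 0.89 × 2.23 + 0.11 × 1.80 = 1.9847 + 0.198 = 2.18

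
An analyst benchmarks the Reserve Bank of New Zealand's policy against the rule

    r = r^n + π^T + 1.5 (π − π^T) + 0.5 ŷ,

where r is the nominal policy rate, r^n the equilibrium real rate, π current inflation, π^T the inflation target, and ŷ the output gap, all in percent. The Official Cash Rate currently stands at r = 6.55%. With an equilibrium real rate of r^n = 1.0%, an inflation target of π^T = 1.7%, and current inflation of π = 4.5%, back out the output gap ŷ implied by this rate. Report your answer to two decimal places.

0.5 ŷ = 6.55 − 1.0 − 1.7 − 1.5 × (4.5 − 1.7) = -0.35
ŷ = -0.35 / 0.5 = -0.70

-0.70%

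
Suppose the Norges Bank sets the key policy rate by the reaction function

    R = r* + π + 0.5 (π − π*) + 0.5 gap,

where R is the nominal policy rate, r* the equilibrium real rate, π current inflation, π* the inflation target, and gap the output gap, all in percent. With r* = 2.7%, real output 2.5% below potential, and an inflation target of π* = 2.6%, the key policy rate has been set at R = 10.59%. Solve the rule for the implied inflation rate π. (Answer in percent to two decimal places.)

6.96%

Output 2.5% below potential → gap = -2.5.
Collecting π: R = r* + (1 + 0.5) π − 0.5 π* + 0.5 gap
1.5 π = 10.59 − 2.7 + 0.5 × 2.6 − 0.5 × (-2.5) = 10.44
π = 10.44 / 1.5 = 6.96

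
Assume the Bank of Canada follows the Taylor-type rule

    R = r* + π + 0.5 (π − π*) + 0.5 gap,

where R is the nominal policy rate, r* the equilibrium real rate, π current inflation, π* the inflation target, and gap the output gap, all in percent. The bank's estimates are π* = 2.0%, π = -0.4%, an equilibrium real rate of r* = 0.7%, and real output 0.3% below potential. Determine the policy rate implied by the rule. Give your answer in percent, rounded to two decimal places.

-1.05%

Output 0.3% below potential → gap = -0.3.
R = 0.7 + (-0.4) + 0.5 × (-0.4 − 2.0) + 0.5 × (-0.3)
   = 0.7 − 0.4 − 1.2 − 0.15 = -1.05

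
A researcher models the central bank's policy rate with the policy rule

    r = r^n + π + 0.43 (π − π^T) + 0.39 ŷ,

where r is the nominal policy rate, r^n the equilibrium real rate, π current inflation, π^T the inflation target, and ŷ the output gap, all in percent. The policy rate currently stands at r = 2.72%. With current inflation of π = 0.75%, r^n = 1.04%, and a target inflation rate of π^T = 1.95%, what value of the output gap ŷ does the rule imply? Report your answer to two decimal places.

3.71%

0.39 ŷ = 2.72 − 1.04 − 0.75 − 0.43 × (0.75 − 1.95) = 1.446
ŷ = 1.446 / 0.39 = 3.71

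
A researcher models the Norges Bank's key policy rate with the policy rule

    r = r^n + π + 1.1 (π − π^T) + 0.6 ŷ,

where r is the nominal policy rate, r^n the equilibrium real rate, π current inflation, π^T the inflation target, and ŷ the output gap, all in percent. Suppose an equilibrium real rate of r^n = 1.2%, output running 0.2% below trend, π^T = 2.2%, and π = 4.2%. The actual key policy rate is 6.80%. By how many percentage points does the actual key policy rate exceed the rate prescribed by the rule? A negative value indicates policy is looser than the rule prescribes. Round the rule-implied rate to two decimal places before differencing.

-0.68 pp

Output 0.2% below potential → ŷ = -0.2.
r = 1.2 + 4.2 + 1.1 × (4.2 − 2.2) + 0.6 × (-0.2)
   = 1.2 + 4.2 + 2.2 − 0.12 = 7.48
Deviation = 6.80 − 7.48 = -0.68 pp.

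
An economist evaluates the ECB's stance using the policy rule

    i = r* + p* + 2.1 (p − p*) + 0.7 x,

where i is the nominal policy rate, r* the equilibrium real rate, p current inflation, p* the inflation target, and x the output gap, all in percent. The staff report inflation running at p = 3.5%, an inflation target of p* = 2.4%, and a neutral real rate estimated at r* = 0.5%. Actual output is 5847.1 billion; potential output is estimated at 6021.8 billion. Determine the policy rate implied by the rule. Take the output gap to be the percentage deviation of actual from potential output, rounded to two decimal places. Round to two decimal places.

Output gap = 100 × (5847.1 − 6021.8) / 6021.8 = -2.90%.
i = 0.50 + 2.40 + 2.1 × (3.50 − 2.40) + 0.7 × (-2.90)
   = 0.50 + 2.4 + 2.31 − 2.03 = 3.18

3.18%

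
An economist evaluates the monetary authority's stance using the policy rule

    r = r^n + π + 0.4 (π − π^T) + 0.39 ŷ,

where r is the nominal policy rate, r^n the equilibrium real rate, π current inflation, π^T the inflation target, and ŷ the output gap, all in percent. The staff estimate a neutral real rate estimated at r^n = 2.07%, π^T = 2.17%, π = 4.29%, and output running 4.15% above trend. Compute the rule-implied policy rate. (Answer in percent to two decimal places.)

8.83%

Output 4.15% above potential → ŷ = 4.15.
r = 2.07 + 4.29 + 0.4 × (4.29 − 2.17) + 0.39 × 4.15
   = 2.07 + 4.29 + 0.848 + 1.6185 = 8.83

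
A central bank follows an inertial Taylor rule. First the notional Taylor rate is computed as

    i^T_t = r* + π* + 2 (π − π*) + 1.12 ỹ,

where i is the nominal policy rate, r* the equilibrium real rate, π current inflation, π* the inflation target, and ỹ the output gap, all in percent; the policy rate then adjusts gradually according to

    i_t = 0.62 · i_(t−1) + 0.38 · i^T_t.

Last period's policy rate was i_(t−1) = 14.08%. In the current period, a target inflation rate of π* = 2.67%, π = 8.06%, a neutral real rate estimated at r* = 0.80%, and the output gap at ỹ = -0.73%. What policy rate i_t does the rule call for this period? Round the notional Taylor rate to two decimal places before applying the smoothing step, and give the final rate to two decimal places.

13.83%

i^T_t = 0.80 + 2.67 + 2 × (8.06 − 2.67) + 1.12 × (-0.73)
   = 0.80 + 2.67 + 10.78 − 0.8176 = 13.43
i_t = 0.62 × 14.08 + 0.38 × 13.43 = 8.7296 + 5.1034 = 13.83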